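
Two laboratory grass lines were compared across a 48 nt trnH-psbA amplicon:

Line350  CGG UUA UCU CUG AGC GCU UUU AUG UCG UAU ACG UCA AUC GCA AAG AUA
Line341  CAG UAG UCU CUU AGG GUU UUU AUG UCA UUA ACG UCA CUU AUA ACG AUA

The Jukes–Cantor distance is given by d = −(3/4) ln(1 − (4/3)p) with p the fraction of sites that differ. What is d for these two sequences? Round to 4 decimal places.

0.3694

Differing sites — 2:G/A; 5:U/A; 6:A/G; 12:G/U; 15:C/G; 17:C/U; 27:G/A; 29:A/U; 30:U/A; 37:A/C; 39:C/U; 40:G/A; 41:C/U; 44:A/C.
p = 14/48 = 0.291667.
d = −0.75 · ln(1 − (4/3)·0.291667) = −0.75 · ln(0.611111) = −0.75 · (-0.492477) = 0.3694.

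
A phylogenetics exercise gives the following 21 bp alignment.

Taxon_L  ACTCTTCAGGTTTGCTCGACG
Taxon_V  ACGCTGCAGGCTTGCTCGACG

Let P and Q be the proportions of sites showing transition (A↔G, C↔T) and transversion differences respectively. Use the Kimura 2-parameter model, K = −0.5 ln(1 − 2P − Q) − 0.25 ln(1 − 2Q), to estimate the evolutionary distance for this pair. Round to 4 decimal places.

0.1585

Mismatches occur at site 3 (T↔G, transversion), site 6 (T↔G, transversion), site 11 (T↔C, transition).
Of the 3 differences, 1 transition and 2 transversions over 21 sites: P = 1/21 = 0.047619, Q = 2/21 = 0.095238.
d = −0.5·ln(0.809524) − 0.25·ln(0.809524) = −0.5·(-0.211309) − 0.25·(-0.211309) = 0.1585.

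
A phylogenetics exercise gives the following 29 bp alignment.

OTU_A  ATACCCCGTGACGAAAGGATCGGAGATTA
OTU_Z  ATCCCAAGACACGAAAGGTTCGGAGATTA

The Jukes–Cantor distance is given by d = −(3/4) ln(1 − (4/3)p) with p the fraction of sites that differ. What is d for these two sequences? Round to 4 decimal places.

0.2421

Differing sites — 3:A/C; 6:C/A; 7:C/A; 9:T/A; 10:G/C; 19:A/T.
p = 6/29 = 0.206897.
d = −0.75 · ln(1 − (4/3)·0.206897) = −0.75 · ln(0.724137) = −0.75 · (-0.322775) = 0.2421.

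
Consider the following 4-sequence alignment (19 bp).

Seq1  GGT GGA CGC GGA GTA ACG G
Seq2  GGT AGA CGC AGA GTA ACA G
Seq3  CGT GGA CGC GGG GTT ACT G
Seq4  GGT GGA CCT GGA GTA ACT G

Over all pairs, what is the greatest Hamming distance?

Pairwise Hamming distances:
  Seq1 vs Seq2: 3
  Seq1 vs Seq3: 4
  Seq1 vs Seq4: 3
  Seq2 vs Seq3: 6
  Seq2 vs Seq4: 5
  Seq3 vs Seq4: 5
The largest is 6, between Seq2 and Seq3.

6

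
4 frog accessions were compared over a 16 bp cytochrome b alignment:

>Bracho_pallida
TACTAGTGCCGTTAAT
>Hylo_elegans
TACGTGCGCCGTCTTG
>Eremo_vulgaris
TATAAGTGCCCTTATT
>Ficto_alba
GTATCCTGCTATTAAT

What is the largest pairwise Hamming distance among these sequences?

13

Pairwise Hamming distances:
  Bracho_pallida vs Hylo_elegans: 7
  Bracho_pallida vs Eremo_vulgaris: 4
  Bracho_pallida vs Ficto_alba: 7
  Hylo_elegans vs Eremo_vulgaris: 8
  Hylo_elegans vs Ficto_alba: 13
  Eremo_vulgaris vs Ficto_alba: 9
The largest is 13, between Hylo_elegans and Ficto_alba.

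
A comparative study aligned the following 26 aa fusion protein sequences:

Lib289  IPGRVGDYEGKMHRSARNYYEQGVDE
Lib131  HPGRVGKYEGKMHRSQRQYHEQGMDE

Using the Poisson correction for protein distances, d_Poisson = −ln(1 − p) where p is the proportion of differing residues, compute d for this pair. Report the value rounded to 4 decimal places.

0.2624

Mismatches occur at site 1 (I→H), site 7 (D→K), site 16 (A→Q), site 18 (N→Q), site 20 (Y→H), site 24 (V→M).
p = 6/26 = 0.230769.
d = −ln(1 − 0.230769) = −ln(0.769231) = 0.2624.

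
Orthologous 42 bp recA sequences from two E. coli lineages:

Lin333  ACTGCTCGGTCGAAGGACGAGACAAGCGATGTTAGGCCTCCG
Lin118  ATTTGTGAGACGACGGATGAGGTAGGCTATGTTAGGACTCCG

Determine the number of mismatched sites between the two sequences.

The sequences differ at positions 2 (C/T), 4 (G/T), 5 (C/G), 7 (C/G), 8 (G/A), 10 (T/A), 14 (A/C), 18 (C/T), 22 (A/G), 23 (C/T), 25 (A/G), 28 (G/T), 37 (C/A).
That gives 13 mismatches out of 42 aligned sites, so the Hamming distance is 13.

13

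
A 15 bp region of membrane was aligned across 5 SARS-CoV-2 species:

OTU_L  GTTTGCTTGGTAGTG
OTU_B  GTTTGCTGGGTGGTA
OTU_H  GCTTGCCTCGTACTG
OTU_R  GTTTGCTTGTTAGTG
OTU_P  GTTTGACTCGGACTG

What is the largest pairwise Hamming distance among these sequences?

8

Pairwise Hamming distances:
  OTU_L vs OTU_B: 3
  OTU_L vs OTU_H: 4
  OTU_L vs OTU_R: 1
  OTU_L vs OTU_P: 5
  OTU_B vs OTU_H: 7
  OTU_B vs OTU_R: 4
  OTU_B vs OTU_P: 8
  OTU_H vs OTU_R: 5
  OTU_H vs OTU_P: 3
  OTU_R vs OTU_P: 6
The largest is 8, between OTU_B and OTU_P.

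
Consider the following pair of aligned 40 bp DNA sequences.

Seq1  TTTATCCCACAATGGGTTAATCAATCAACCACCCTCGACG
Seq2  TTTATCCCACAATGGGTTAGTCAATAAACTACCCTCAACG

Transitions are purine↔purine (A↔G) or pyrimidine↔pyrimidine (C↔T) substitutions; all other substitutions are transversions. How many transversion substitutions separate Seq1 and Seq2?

1

Mismatches occur at site 20 (A/G, transition), site 26 (C/A, transversion), site 30 (C/T, transition), site 37 (G/A, transition).
Of the 4 differences, 3 transitions and 1 transversion, so the answer is 1.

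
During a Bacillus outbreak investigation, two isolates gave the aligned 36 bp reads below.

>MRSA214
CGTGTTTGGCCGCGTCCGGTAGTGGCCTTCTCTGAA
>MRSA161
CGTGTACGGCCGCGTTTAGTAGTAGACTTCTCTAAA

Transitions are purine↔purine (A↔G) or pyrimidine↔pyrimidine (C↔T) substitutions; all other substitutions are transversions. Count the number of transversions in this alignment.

Mismatches occur at site 6 (T↔A, transversion), site 7 (T↔C, transition), site 16 (C↔T, transition), site 17 (C↔T, transition), site 18 (G↔A, transition), site 24 (G↔A, transition), site 26 (C↔A, transversion), site 34 (G↔A, transition).
Of the 8 differences, 6 transitions and 2 transversions, so the answer is 2.

2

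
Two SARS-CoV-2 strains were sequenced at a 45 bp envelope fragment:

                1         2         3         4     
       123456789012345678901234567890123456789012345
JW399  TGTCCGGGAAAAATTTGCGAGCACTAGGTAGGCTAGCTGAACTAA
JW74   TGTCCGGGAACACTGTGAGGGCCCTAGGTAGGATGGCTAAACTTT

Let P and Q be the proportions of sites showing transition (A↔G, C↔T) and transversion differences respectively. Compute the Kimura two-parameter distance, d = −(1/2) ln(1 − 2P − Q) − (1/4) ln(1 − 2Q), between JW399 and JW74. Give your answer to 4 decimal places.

Differing sites — 11:A/C (Tv); 13:A/C (Tv); 15:T/G (Tv); 18:C/A (Tv); 20:A/G (Ti); 23:A/C (Tv); 33:C/A (Tv); 35:A/G (Ti); 39:G/A (Ti); 44:A/T (Tv); 45:A/T (Tv).
Of the 11 differences, 3 transitions and 8 transversions over 45 sites: P = 3/45 = 0.066667, Q = 8/45 = 0.177778.
d = −0.5·ln(0.688888) − 0.25·ln(0.644444) = −0.5·(-0.372677) − 0.25·(-0.439367) = 0.2962.

0.2962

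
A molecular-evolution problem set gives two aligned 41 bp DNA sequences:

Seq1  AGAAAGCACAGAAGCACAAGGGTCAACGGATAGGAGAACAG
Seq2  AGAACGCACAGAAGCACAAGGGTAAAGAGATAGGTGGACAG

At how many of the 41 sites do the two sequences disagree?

6

The sequences differ at positions 5 (A/C), 24 (C/A), 27 (C/G), 28 (G/A), 35 (A/T), 37 (A/G).
That gives 6 mismatches out of 41 aligned sites, so the Hamming distance is 6.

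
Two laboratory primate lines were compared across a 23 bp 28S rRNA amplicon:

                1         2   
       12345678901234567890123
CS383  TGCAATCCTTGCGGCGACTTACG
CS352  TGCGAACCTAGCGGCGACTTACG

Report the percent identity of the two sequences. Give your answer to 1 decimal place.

The sequences differ at positions 4 (A/G), 6 (T/A), 10 (T/A).
20 of the 23 sites match, so the percent identity is 20/23 × 100 = 87.0%.

87.0%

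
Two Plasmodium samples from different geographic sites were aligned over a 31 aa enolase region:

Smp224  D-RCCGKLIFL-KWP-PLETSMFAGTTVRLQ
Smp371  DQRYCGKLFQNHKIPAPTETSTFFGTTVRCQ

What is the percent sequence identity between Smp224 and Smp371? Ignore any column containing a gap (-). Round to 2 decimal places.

67.86%

Excluding the 3 gap columns leaves 28 comparable sites.
Differing sites — 4:C/Y; 9:I/F; 10:F/Q; 11:L/N; 14:W/I; 18:L/T; 22:M/T; 24:A/F; 30:L/C.
19 of the 28 comparable sites match, so the percent identity is 19/28 × 100 = 67.86%.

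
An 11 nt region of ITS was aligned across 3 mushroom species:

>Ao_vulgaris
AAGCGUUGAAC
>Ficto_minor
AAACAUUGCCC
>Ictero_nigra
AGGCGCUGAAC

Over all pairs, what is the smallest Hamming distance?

2

Pairwise Hamming distances:
  Ao_vulgaris vs Ficto_minor: 4
  Ao_vulgaris vs Ictero_nigra: 2
  Ficto_minor vs Ictero_nigra: 6
The smallest is 2, between Ao_vulgaris and Ictero_nigra.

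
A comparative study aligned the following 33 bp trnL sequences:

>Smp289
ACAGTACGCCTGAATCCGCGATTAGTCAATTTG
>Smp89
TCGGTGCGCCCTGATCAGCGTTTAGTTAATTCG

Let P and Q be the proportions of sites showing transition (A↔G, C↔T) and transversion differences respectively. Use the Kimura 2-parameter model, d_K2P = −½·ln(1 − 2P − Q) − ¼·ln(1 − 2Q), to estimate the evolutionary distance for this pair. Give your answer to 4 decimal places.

0.4011

Differing sites — 1:A/T (Tv); 3:A/G (Ti); 6:A/G (Ti); 11:T/C (Ti); 12:G/T (Tv); 13:A/G (Ti); 17:C/A (Tv); 21:A/T (Tv); 27:C/T (Ti); 32:T/C (Ti).
Of the 10 differences, 6 transitions and 4 transversions over 33 sites: P = 6/33 = 0.181818, Q = 4/33 = 0.121212.
d = −0.5·ln(0.515152) − 0.25·ln(0.757576) = −0.5·(-0.663293) − 0.25·(-0.277631) = 0.4011.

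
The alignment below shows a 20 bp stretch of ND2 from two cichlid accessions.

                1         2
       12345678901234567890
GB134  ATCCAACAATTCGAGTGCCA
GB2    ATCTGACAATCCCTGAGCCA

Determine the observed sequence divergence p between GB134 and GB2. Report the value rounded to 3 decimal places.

The sequences differ at positions 4 (C/T), 5 (A/G), 11 (T/C), 13 (G/C), 14 (A/T), 16 (T/A).
There are 6 differences over 20 sites, so p = 6/20 = 0.300.

0.300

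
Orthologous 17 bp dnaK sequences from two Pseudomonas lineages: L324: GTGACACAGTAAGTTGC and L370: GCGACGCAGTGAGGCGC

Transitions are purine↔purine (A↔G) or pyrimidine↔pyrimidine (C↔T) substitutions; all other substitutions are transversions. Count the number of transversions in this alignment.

Differing sites — 2:T/C (Ti); 6:A/G (Ti); 11:A/G (Ti); 14:T/G (Tv); 15:T/C (Ti).
Of the 5 differences, 4 transitions and 1 transversion, so the answer is 1.

1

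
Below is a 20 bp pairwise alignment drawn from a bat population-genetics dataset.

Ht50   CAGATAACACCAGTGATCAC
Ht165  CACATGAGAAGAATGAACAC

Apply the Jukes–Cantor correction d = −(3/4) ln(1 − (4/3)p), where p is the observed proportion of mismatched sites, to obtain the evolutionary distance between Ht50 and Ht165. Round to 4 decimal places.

Mismatches occur at site 3 (G→C), site 6 (A→G), site 8 (C→G), site 10 (C→A), site 11 (C→G), site 13 (G→A), site 17 (T→A).
p = 7/20 = 0.350000.
d = −0.75 · ln(1 − (4/3)·0.350000) = −0.75 · ln(0.533333) = −0.75 · (-0.628609) = 0.4715.

0.4715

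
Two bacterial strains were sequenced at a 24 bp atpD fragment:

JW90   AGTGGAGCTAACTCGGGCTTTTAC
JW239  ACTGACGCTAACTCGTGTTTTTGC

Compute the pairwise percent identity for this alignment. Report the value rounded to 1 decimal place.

75.0%

The sequences differ at positions 2 (G/C), 5 (G/A), 6 (A/C), 16 (G/T), 18 (C/T), 23 (A/G).
18 of the 24 sites match, so the percent identity is 18/24 × 100 = 75.0%.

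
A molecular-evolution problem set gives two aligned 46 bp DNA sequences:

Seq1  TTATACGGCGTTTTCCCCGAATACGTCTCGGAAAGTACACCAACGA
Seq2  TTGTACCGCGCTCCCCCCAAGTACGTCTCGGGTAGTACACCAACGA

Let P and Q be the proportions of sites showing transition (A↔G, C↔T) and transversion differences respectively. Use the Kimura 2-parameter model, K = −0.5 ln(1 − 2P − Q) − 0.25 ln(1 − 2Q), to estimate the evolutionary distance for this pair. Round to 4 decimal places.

0.2365

Mismatches occur at site 3 (A/G, transition), site 7 (G/C, transversion), site 11 (T/C, transition), site 13 (T/C, transition), site 14 (T/C, transition), site 19 (G/A, transition), site 21 (A/G, transition), site 32 (A/G, transition), site 33 (A/T, transversion).
Of the 9 differences, 7 transitions and 2 transversions over 46 sites: P = 7/46 = 0.152174, Q = 2/46 = 0.043478.
d = −0.5·ln(0.652174) − 0.25·ln(0.913044) = −0.5·(-0.427444) − 0.25·(-0.090971) = 0.2365.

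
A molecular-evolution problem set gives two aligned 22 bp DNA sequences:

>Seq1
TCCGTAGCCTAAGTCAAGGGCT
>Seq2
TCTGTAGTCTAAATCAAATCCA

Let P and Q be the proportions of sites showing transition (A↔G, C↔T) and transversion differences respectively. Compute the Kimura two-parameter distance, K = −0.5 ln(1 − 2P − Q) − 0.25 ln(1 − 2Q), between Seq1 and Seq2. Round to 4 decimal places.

0.4262

The sequences differ at positions 3 (C/T, transition), 8 (C/T, transition), 13 (G/A, transition), 18 (G/A, transition), 19 (G/T, transversion), 20 (G/C, transversion), 22 (T/A, transversion).
Of the 7 differences, 4 transitions and 3 transversions over 22 sites: P = 4/22 = 0.181818, Q = 3/22 = 0.136364.
d = −0.5·ln(0.500000) − 0.25·ln(0.727272) = −0.5·(-0.693147) − 0.25·(-0.318455) = 0.4262.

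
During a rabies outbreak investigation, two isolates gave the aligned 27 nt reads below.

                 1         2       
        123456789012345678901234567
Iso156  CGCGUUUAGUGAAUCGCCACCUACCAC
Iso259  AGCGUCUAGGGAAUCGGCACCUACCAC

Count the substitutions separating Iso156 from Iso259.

The sequences differ at positions 1 (C/A), 6 (U/C), 10 (U/G), 17 (C/G).
That gives 4 mismatches out of 27 aligned sites, so the Hamming distance is 4.

4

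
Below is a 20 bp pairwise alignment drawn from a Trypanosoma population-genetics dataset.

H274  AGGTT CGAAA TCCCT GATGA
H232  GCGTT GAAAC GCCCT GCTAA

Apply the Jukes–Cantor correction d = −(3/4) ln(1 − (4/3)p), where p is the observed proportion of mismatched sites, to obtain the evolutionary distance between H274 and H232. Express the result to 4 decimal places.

The sequences differ at positions 1 (A/G), 2 (G/C), 6 (C/G), 7 (G/A), 10 (A/C), 11 (T/G), 17 (A/C), 19 (G/A).
p = 8/20 = 0.400000.
d = −0.75 · ln(1 − (4/3)·0.400000) = −0.75 · ln(0.466667) = −0.75 · (-0.762139) = 0.5716.

0.5716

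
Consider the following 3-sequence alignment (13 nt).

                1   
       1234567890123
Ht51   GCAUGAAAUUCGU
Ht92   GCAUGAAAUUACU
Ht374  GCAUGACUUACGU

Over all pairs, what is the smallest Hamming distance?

Pairwise Hamming distances:
  Ht51 vs Ht92: 2
  Ht51 vs Ht374: 3
  Ht92 vs Ht374: 5
The smallest is 2, between Ht51 and Ht92.

2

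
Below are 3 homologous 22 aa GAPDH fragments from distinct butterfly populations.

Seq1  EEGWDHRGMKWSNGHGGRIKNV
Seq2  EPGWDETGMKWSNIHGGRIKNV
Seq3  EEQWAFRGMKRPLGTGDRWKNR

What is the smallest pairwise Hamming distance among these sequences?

Pairwise Hamming distances:
  Seq1 vs Seq2: 4
  Seq1 vs Seq3: 10
  Seq2 vs Seq3: 13
The smallest is 4, between Seq1 and Seq2.

4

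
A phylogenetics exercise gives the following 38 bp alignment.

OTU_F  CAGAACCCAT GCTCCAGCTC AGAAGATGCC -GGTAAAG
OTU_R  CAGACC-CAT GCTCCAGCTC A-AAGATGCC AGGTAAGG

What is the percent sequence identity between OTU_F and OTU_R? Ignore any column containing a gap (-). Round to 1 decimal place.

94.3%

Excluding the 3 gap columns leaves 35 comparable sites.
The sequences differ at positions 5 (A/C), 37 (A/G).
33 of the 35 comparable sites match, so the percent identity is 33/35 × 100 = 94.3%.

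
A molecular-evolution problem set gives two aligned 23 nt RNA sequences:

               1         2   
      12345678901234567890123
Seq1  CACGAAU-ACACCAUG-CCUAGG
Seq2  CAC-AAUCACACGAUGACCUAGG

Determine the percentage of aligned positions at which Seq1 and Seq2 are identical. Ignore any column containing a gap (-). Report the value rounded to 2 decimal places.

Excluding the 3 gap columns leaves 20 comparable sites.
A single mismatch occurs at site 13 (C/G).
19 of the 20 comparable sites match, so the percent identity is 19/20 × 100 = 95.00%.

95.00%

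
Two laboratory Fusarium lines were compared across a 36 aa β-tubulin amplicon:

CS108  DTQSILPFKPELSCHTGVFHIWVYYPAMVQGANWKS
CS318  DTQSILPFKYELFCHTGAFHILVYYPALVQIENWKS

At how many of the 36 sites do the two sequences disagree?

Mismatches occur at site 10 (P→Y), site 13 (S→F), site 18 (V→A), site 22 (W→L), site 28 (M→L), site 31 (G→I), site 32 (A→E).
That gives 7 mismatches out of 36 aligned sites, so the Hamming distance is 7.

7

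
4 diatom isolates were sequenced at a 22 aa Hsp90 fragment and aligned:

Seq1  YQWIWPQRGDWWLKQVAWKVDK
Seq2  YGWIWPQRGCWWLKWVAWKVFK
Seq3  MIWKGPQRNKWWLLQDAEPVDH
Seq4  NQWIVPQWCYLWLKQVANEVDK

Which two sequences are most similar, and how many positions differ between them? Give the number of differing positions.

Pairwise Hamming distances:
  Seq1 vs Seq2: 4
  Seq1 vs Seq3: 11
  Seq1 vs Seq4: 8
  Seq2 vs Seq3: 13
  Seq2 vs Seq4: 11
  Seq3 vs Seq4: 13
The smallest is 4, between Seq1 and Seq2.

4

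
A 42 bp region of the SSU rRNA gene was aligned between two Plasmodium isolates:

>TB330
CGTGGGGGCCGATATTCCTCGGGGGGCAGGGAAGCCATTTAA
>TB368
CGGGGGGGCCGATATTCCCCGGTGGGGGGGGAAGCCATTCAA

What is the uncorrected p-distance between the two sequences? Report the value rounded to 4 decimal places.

0.1429

Mismatches occur at site 3 (T→G), site 19 (T→C), site 23 (G→T), site 27 (C→G), site 28 (A→G), site 40 (T→C).
There are 6 differences over 42 sites, so p = 6/42 = 0.1429.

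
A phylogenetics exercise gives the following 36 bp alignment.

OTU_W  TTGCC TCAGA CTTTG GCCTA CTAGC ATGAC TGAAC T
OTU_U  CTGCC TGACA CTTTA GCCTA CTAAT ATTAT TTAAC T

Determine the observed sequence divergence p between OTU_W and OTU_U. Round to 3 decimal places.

Mismatches occur at site 1 (T/C), site 7 (C/G), site 9 (G/C), site 15 (G/A), site 24 (G/A), site 25 (C/T), site 28 (G/T), site 30 (C/T), site 32 (G/T).
There are 9 differences over 36 sites, so p = 9/36 = 0.250.

0.250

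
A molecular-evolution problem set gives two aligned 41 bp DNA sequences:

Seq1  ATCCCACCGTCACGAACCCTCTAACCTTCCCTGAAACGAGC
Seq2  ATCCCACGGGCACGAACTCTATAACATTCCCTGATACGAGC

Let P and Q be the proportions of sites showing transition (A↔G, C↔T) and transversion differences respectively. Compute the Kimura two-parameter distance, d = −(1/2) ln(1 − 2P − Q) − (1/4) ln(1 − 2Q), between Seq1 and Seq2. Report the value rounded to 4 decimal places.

0.1635

Differing sites — 8:C/G (Tv); 10:T/G (Tv); 18:C/T (Ti); 21:C/A (Tv); 26:C/A (Tv); 35:A/T (Tv).
Of the 6 differences, 1 transition and 5 transversions over 41 sites: P = 1/41 = 0.024390, Q = 5/41 = 0.121951.
d = −0.5·ln(0.829269) − 0.25·ln(0.756098) = −0.5·(-0.187211) − 0.25·(-0.279584) = 0.1635.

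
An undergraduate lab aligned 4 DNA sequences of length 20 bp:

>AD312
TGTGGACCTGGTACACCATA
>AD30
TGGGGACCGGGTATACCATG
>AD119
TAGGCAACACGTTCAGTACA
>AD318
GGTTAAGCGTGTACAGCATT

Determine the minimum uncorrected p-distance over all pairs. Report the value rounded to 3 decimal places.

Pairwise Hamming distances:
  AD312 vs AD30: 4
  AD312 vs AD119: 10
  AD312 vs AD318: 8
  AD30 vs AD119: 11
  AD30 vs AD318: 9
  AD119 vs AD318: 12
The smallest is 4 mismatches, between AD312 and AD30; p = 4/20 = 0.200.

0.200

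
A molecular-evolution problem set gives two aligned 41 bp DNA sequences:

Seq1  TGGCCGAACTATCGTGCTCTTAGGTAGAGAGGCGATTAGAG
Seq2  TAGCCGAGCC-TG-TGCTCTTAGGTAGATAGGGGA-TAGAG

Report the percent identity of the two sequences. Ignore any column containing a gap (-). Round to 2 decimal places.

84.21%

Excluding the 3 gap columns leaves 38 comparable sites.
The sequences differ at positions 2 (G/A), 8 (A/G), 10 (T/C), 13 (C/G), 29 (G/T), 33 (C/G).
32 of the 38 comparable sites match, so the percent identity is 32/38 × 100 = 84.21%.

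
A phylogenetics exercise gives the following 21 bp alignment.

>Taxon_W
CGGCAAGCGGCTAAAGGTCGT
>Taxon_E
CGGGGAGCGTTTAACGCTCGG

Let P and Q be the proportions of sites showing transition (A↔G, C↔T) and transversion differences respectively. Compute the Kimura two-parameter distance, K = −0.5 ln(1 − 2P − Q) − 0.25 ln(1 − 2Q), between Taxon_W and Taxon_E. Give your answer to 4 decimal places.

0.4415

The sequences differ at positions 4 (C/G, transversion), 5 (A/G, transition), 10 (G/T, transversion), 11 (C/T, transition), 15 (A/C, transversion), 17 (G/C, transversion), 21 (T/G, transversion).
Of the 7 differences, 2 transitions and 5 transversions over 21 sites: P = 2/21 = 0.095238, Q = 5/21 = 0.238095.
d = −0.5·ln(0.571429) − 0.25·ln(0.523810) = −0.5·(-0.559615) − 0.25·(-0.646626) = 0.4415.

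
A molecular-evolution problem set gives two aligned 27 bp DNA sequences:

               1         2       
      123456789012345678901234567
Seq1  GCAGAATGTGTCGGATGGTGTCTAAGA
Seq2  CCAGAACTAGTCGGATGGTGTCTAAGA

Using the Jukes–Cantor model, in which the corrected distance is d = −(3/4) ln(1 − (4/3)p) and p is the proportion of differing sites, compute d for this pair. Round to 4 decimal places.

0.1650

The sequences differ at positions 1 (G/C), 7 (T/C), 8 (G/T), 9 (T/A).
p = 4/27 = 0.148148.
d = −0.75 · ln(1 − (4/3)·0.148148) = −0.75 · ln(0.802469) = −0.75 · (-0.220062) = 0.1650.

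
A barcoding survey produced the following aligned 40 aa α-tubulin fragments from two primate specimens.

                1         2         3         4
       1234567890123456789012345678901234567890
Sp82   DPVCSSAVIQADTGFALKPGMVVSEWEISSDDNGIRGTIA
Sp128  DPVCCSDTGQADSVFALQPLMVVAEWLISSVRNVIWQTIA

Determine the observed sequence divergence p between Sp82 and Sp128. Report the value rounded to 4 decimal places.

The sequences differ at positions 5 (S/C), 7 (A/D), 8 (V/T), 9 (I/G), 13 (T/S), 14 (G/V), 18 (K/Q), 20 (G/L), 24 (S/A), 27 (E/L), 31 (D/V), 32 (D/R), 34 (G/V), 36 (R/W), 37 (G/Q).
There are 15 differences over 40 sites, so p = 15/40 = 0.3750.

0.3750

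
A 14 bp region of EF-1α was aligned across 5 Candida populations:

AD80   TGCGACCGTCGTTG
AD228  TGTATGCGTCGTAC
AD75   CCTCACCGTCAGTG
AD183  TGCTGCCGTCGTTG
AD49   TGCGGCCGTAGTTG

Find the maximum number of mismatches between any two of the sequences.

9

Pairwise Hamming distances:
  AD80 vs AD228: 6
  AD80 vs AD75: 6
  AD80 vs AD183: 2
  AD80 vs AD49: 2
  AD228 vs AD75: 9
  AD228 vs AD183: 6
  AD228 vs AD49: 7
  AD75 vs AD183: 7
  AD75 vs AD49: 8
  AD183 vs AD49: 2
The largest is 9, between AD228 and AD75.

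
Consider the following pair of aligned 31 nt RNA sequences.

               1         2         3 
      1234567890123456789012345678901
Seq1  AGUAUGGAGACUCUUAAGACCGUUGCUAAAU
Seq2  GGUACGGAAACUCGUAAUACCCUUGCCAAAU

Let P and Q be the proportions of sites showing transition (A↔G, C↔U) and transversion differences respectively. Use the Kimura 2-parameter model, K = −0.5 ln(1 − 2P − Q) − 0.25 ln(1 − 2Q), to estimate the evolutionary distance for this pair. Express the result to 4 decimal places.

Differing sites — 1:A/G (Ti); 5:U/C (Ti); 9:G/A (Ti); 14:U/G (Tv); 18:G/U (Tv); 22:G/C (Tv); 27:U/C (Ti).
Of the 7 differences, 4 transitions and 3 transversions over 31 sites: P = 4/31 = 0.129032, Q = 3/31 = 0.096774.
d = −0.5·ln(0.645162) − 0.25·ln(0.806452) = −0.5·(-0.438254) − 0.25·(-0.215111) = 0.2729.

0.2729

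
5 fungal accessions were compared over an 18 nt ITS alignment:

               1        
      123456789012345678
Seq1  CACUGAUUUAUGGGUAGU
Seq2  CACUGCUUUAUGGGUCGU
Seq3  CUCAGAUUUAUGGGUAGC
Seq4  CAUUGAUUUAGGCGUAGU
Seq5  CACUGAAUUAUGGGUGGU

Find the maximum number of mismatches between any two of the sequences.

6

Pairwise Hamming distances:
  Seq1 vs Seq2: 2
  Seq1 vs Seq3: 3
  Seq1 vs Seq4: 3
  Seq1 vs Seq5: 2
  Seq2 vs Seq3: 5
  Seq2 vs Seq4: 5
  Seq2 vs Seq5: 3
  Seq3 vs Seq4: 6
  Seq3 vs Seq5: 5
  Seq4 vs Seq5: 5
The largest is 6, between Seq3 and Seq4.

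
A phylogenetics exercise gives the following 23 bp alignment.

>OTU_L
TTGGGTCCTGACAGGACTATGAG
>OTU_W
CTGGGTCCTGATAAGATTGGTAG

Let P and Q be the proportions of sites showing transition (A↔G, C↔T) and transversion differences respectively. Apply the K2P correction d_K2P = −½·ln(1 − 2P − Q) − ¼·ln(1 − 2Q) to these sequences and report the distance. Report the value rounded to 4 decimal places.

Mismatches occur at site 1 (T↔C, transition), site 12 (C↔T, transition), site 14 (G↔A, transition), site 17 (C↔T, transition), site 19 (A↔G, transition), site 20 (T↔G, transversion), site 21 (G↔T, transversion).
Of the 7 differences, 5 transitions and 2 transversions over 23 sites: P = 5/23 = 0.217391, Q = 2/23 = 0.086957.
d = −0.5·ln(0.478261) − 0.25·ln(0.826086) = −0.5·(-0.737599) − 0.25·(-0.191056) = 0.4166.

0.4166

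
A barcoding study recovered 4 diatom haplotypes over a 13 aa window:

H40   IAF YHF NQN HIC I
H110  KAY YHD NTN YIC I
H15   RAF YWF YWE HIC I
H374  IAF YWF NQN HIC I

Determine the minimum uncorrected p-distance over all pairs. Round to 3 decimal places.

0.077

Pairwise Hamming distances:
  H40 vs H110: 5
  H40 vs H15: 5
  H40 vs H374: 1
  H110 vs H15: 8
  H110 vs H374: 6
  H15 vs H374: 4
The smallest is 1 mismatch, between H40 and H374; p = 1/13 = 0.077.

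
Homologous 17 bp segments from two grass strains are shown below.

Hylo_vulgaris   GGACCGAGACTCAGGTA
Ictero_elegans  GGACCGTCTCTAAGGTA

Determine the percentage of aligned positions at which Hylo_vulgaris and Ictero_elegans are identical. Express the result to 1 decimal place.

The sequences differ at positions 7 (A/T), 8 (G/C), 9 (A/T), 12 (C/A).
13 of the 17 sites match, so the percent identity is 13/17 × 100 = 76.5%.

76.5%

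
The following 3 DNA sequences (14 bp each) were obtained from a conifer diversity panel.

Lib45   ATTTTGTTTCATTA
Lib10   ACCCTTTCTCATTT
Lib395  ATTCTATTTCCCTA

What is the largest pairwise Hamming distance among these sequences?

Pairwise Hamming distances:
  Lib45 vs Lib10: 6
  Lib45 vs Lib395: 4
  Lib10 vs Lib395: 7
The largest is 7, between Lib10 and Lib395.

7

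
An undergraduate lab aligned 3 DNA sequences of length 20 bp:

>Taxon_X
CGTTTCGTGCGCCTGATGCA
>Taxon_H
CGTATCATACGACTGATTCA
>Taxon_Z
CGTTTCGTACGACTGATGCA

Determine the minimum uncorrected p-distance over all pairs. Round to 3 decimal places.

0.100

Pairwise Hamming distances:
  Taxon_X vs Taxon_H: 5
  Taxon_X vs Taxon_Z: 2
  Taxon_H vs Taxon_Z: 3
The smallest is 2 mismatches, between Taxon_X and Taxon_Z; p = 2/20 = 0.100.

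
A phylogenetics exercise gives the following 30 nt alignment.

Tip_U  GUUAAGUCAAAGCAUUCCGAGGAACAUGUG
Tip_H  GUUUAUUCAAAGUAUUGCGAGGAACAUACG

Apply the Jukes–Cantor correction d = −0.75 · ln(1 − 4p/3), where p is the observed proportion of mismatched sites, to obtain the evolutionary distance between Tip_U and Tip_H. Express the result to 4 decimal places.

The sequences differ at positions 4 (A/U), 6 (G/U), 13 (C/U), 17 (C/G), 28 (G/A), 29 (U/C).
p = 6/30 = 0.200000.
d = −0.75 · ln(1 − (4/3)·0.200000) = −0.75 · ln(0.733333) = −0.75 · (-0.310155) = 0.2326.

0.2326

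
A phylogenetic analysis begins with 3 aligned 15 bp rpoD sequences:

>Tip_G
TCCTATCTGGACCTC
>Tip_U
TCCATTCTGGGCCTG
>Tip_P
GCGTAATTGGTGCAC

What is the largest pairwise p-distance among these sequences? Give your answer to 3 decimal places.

Pairwise Hamming distances:
  Tip_G vs Tip_U: 4
  Tip_G vs Tip_P: 7
  Tip_U vs Tip_P: 10
The largest is 10 mismatches, between Tip_U and Tip_P; p = 10/15 = 0.667.

0.667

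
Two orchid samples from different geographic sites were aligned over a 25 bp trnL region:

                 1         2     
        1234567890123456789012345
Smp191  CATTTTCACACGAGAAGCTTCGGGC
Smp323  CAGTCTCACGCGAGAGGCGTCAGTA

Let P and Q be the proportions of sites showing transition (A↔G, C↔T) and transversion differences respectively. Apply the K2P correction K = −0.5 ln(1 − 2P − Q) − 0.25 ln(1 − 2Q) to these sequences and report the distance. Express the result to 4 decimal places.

0.4234

Differing sites — 3:T/G (Tv); 5:T/C (Ti); 10:A/G (Ti); 16:A/G (Ti); 19:T/G (Tv); 22:G/A (Ti); 24:G/T (Tv); 25:C/A (Tv).
Of the 8 differences, 4 transitions and 4 transversions over 25 sites: P = 4/25 = 0.160000, Q = 4/25 = 0.160000.
d = −0.5·ln(0.520000) − 0.25·ln(0.680000) = −0.5·(-0.653926) − 0.25·(-0.385662) = 0.4234.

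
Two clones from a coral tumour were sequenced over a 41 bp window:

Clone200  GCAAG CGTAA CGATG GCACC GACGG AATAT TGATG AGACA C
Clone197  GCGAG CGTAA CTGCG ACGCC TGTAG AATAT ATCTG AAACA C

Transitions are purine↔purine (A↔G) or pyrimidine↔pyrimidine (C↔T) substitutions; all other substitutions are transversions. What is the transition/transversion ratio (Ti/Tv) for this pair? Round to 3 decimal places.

1.800

The sequences differ at positions 3 (A/G, transition), 12 (G/T, transversion), 13 (A/G, transition), 14 (T/C, transition), 16 (G/A, transition), 18 (A/G, transition), 21 (G/T, transversion), 22 (A/G, transition), 23 (C/T, transition), 24 (G/A, transition), 31 (T/A, transversion), 32 (G/T, transversion), 33 (A/C, transversion), 37 (G/A, transition).
Of the 14 differences, 9 transitions and 5 transversions, so Ti/Tv = 9/5 = 1.800.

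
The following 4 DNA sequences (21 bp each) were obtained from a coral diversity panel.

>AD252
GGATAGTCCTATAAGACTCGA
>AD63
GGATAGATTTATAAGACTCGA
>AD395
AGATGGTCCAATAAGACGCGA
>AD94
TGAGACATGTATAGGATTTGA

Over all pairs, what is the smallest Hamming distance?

Pairwise Hamming distances:
  AD252 vs AD63: 3
  AD252 vs AD395: 4
  AD252 vs AD94: 9
  AD63 vs AD395: 7
  AD63 vs AD94: 7
  AD395 vs AD94: 12
The smallest is 3, between AD252 and AD63.

3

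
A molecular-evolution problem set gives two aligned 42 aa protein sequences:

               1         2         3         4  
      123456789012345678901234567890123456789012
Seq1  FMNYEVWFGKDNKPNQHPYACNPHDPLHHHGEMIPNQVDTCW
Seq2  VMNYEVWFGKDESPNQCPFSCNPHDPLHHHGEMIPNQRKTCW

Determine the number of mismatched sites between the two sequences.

8

Mismatches occur at site 1 (F→V), site 12 (N→E), site 13 (K→S), site 17 (H→C), site 19 (Y→F), site 20 (A→S), site 38 (V→R), site 39 (D→K).
That gives 8 mismatches out of 42 aligned sites, so the Hamming distance is 8.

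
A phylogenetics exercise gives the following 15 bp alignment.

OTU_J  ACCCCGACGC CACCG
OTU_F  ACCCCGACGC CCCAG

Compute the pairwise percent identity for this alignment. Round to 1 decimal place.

Differing sites — 12:A/C; 14:C/A.
13 of the 15 sites match, so the percent identity is 13/15 × 100 = 86.7%.

86.7%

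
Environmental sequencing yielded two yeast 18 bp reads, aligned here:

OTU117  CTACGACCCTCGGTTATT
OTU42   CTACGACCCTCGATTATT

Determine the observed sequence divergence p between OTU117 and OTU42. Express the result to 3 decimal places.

0.056

A single mismatch occurs at site 13 (G/A).
There are 1 differences over 18 sites, so p = 1/18 = 0.056.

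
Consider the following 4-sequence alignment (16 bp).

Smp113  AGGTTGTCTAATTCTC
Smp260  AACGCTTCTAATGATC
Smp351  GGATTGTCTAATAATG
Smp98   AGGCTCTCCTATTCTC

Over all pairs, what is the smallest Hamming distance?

4

Pairwise Hamming distances:
  Smp113 vs Smp260: 7
  Smp113 vs Smp351: 5
  Smp113 vs Smp98: 4
  Smp260 vs Smp351: 8
  Smp260 vs Smp98: 9
  Smp351 vs Smp98: 9
The smallest is 4, between Smp113 and Smp98.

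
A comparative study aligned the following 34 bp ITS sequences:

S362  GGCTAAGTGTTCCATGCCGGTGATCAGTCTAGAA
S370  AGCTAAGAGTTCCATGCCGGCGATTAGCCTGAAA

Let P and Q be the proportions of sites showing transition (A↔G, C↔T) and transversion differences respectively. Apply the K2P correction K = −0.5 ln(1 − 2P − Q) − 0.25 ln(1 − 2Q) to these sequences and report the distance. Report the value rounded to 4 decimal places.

Mismatches occur at site 1 (G↔A, transition), site 8 (T↔A, transversion), site 21 (T↔C, transition), site 25 (C↔T, transition), site 28 (T↔C, transition), site 31 (A↔G, transition), site 32 (G↔A, transition).
Of the 7 differences, 6 transitions and 1 transversion over 34 sites: P = 6/34 = 0.176471, Q = 1/34 = 0.029412.
d = −0.5·ln(0.617646) − 0.25·ln(0.941176) = −0.5·(-0.481840) − 0.25·(-0.060625) = 0.2561.

0.2561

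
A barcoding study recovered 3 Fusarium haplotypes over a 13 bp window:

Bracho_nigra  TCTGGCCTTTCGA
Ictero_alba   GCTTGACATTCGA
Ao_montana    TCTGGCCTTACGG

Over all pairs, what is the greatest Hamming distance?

6

Pairwise Hamming distances:
  Bracho_nigra vs Ictero_alba: 4
  Bracho_nigra vs Ao_montana: 2
  Ictero_alba vs Ao_montana: 6
The largest is 6, between Ictero_alba and Ao_montana.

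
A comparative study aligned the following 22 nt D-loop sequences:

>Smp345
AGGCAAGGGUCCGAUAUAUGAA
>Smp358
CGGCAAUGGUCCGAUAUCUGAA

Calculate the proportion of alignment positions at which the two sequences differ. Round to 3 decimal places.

0.136

Differing sites — 1:A/C; 7:G/U; 18:A/C.
There are 3 differences over 22 sites, so p = 3/22 = 0.136.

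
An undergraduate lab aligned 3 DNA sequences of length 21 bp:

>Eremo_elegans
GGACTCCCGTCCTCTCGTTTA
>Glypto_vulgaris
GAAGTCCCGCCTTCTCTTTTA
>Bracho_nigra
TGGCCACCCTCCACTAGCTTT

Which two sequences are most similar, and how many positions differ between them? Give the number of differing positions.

5

Pairwise Hamming distances:
  Eremo_elegans vs Glypto_vulgaris: 5
  Eremo_elegans vs Bracho_nigra: 9
  Glypto_vulgaris vs Bracho_nigra: 14
The smallest is 5, between Eremo_elegans and Glypto_vulgaris.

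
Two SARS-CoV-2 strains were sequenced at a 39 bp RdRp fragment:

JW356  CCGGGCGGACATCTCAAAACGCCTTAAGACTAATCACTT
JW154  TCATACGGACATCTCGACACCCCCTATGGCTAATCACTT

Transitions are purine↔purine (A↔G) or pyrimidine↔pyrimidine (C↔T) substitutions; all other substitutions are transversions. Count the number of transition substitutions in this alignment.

6

The sequences differ at positions 1 (C/T, transition), 3 (G/A, transition), 4 (G/T, transversion), 5 (G/A, transition), 16 (A/G, transition), 18 (A/C, transversion), 21 (G/C, transversion), 24 (T/C, transition), 27 (A/T, transversion), 29 (A/G, transition).
Of the 10 differences, 6 transitions and 4 transversions, so the answer is 6.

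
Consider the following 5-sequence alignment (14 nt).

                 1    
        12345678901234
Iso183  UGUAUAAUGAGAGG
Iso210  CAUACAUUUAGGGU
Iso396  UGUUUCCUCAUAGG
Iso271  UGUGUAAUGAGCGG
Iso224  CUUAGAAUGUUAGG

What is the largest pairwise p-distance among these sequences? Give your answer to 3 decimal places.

0.714

Pairwise Hamming distances:
  Iso183 vs Iso210: 7
  Iso183 vs Iso396: 5
  Iso183 vs Iso271: 2
  Iso183 vs Iso224: 5
  Iso210 vs Iso396: 10
  Iso210 vs Iso271: 8
  Iso210 vs Iso224: 8
  Iso396 vs Iso271: 6
  Iso396 vs Iso224: 8
  Iso271 vs Iso224: 7
The largest is 10 mismatches, between Iso210 and Iso396; p = 10/14 = 0.714.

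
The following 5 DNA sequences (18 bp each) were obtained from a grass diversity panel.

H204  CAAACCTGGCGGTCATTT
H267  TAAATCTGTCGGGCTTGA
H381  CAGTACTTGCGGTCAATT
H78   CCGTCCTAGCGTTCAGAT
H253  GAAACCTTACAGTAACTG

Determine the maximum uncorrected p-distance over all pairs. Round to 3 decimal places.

0.722

Pairwise Hamming distances:
  H204 vs H267: 7
  H204 vs H381: 5
  H204 vs H78: 7
  H204 vs H253: 7
  H267 vs H381: 11
  H267 vs H78: 13
  H267 vs H253: 11
  H381 vs H78: 6
  H381 vs H253: 9
  H78 vs H253: 12
The largest is 13 mismatches, between H267 and H78; p = 13/18 = 0.722.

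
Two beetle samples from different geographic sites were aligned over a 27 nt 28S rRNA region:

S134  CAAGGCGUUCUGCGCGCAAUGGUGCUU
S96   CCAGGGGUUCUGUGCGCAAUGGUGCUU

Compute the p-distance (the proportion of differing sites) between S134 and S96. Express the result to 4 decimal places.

0.1111

The sequences differ at positions 2 (A/C), 6 (C/G), 13 (C/U).
There are 3 differences over 27 sites, so p = 3/27 = 0.1111.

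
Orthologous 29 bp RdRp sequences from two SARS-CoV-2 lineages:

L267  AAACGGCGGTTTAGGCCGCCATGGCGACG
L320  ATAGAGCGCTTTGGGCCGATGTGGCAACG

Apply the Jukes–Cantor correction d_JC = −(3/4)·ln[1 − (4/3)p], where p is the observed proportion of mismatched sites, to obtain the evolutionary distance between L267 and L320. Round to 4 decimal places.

The sequences differ at positions 2 (A/T), 4 (C/G), 5 (G/A), 9 (G/C), 13 (A/G), 19 (C/A), 20 (C/T), 21 (A/G), 26 (G/A).
p = 9/29 = 0.310345.
d = −0.75 · ln(1 − (4/3)·0.310345) = −0.75 · ln(0.586207) = −0.75 · (-0.534082) = 0.4006.

0.4006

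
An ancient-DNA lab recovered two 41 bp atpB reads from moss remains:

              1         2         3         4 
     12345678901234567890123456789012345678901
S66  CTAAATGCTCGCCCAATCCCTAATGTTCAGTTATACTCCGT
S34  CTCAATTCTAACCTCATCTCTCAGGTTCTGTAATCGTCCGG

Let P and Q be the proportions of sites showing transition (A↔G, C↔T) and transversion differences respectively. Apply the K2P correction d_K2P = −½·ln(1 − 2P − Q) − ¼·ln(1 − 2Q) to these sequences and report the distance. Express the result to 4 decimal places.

0.4600

Differing sites — 3:A/C (Tv); 7:G/T (Tv); 10:C/A (Tv); 11:G/A (Ti); 14:C/T (Ti); 15:A/C (Tv); 19:C/T (Ti); 22:A/C (Tv); 24:T/G (Tv); 29:A/T (Tv); 32:T/A (Tv); 35:A/C (Tv); 36:C/G (Tv); 41:T/G (Tv).
Of the 14 differences, 3 transitions and 11 transversions over 41 sites: P = 3/41 = 0.073171, Q = 11/41 = 0.268293.
d = −0.5·ln(0.585365) − 0.25·ln(0.463414) = −0.5·(-0.535520) − 0.25·(-0.769134) = 0.4600.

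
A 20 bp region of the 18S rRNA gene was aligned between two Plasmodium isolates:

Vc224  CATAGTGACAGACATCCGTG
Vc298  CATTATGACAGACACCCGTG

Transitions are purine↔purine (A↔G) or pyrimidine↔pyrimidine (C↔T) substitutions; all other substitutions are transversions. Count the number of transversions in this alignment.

1

Mismatches occur at site 4 (A/T, transversion), site 5 (G/A, transition), site 15 (T/C, transition).
Of the 3 differences, 2 transitions and 1 transversion, so the answer is 1.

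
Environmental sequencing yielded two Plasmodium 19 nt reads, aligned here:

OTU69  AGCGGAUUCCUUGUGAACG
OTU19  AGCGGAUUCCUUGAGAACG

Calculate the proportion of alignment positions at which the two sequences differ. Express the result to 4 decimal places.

0.0526

Differing sites — 14:U/A.
There are 1 differences over 19 sites, so p = 1/19 = 0.0526.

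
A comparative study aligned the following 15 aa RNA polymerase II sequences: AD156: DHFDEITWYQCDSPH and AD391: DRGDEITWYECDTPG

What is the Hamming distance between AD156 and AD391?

5

Mismatches occur at site 2 (H→R), site 3 (F→G), site 10 (Q→E), site 13 (S→T), site 15 (H→G).
That gives 5 mismatches out of 15 aligned sites, so the Hamming distance is 5.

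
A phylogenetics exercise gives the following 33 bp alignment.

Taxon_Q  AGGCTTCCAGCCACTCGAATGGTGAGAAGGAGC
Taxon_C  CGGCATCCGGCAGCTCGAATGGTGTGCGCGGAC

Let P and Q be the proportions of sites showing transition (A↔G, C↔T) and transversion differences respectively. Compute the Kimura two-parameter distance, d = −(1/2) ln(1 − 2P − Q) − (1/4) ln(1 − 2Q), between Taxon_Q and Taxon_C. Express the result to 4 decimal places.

0.4446

The sequences differ at positions 1 (A/C, transversion), 5 (T/A, transversion), 9 (A/G, transition), 12 (C/A, transversion), 13 (A/G, transition), 25 (A/T, transversion), 27 (A/C, transversion), 28 (A/G, transition), 29 (G/C, transversion), 31 (A/G, transition), 32 (G/A, transition).
Of the 11 differences, 5 transitions and 6 transversions over 33 sites: P = 5/33 = 0.151515, Q = 6/33 = 0.181818.
d = −0.5·ln(0.515152) − 0.25·ln(0.636364) = −0.5·(-0.663293) − 0.25·(-0.451985) = 0.4446.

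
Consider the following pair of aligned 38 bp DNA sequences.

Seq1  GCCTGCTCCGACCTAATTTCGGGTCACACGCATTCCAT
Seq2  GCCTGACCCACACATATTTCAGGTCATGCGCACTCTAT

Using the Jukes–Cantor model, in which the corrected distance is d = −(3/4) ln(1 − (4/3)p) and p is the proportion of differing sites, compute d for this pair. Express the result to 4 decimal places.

The sequences differ at positions 6 (C/A), 7 (T/C), 10 (G/A), 11 (A/C), 12 (C/A), 14 (T/A), 15 (A/T), 21 (G/A), 27 (C/T), 28 (A/G), 33 (T/C), 36 (C/T).
p = 12/38 = 0.315789.
d = −0.75 · ln(1 − (4/3)·0.315789) = −0.75 · ln(0.578948) = −0.75 · (-0.546543) = 0.4099.

0.4099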